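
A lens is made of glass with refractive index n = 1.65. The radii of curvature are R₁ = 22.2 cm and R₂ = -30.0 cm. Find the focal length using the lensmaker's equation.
1/f = (n − 1)(1/R₁ − 1/R₂) → f = 19.63 cm (converging lens)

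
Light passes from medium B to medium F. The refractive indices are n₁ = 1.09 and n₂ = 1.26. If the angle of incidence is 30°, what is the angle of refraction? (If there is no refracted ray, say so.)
sin θ₂ = (n₁/n₂)·sin θ₁ = 0.4325 → θ₂ = 25.63°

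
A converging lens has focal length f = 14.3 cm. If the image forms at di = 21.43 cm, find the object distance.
1/do = 1/f − 1/di → do = 42.98 cm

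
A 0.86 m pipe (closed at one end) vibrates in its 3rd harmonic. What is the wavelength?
λₙ = 4L/n = 1.147 m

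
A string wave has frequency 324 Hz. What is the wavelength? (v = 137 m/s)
λ = v/f = 0.4228 m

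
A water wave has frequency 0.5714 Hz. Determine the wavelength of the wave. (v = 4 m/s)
λ = v/f = 7 m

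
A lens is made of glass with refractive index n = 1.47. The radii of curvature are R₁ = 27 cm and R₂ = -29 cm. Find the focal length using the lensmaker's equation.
1/f = (n − 1)(1/R₁ − 1/R₂) → f = 29.75 cm (converging lens)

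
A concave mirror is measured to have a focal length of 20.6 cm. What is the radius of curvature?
R = 2|f| = 41.2 cm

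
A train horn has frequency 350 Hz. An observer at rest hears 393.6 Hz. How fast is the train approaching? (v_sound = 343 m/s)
v_s = v·(1 − f/f_obs) = 37.99 m/s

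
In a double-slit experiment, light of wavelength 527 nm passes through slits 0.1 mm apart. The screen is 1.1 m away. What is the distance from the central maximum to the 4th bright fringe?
y = mλL/d = 23.19 mm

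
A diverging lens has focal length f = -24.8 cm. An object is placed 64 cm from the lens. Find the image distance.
1/di = 1/f − 1/do → di = -17.87 cm (virtual image)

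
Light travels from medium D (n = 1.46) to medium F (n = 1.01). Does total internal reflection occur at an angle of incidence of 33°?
θc = arcsin(n₂/n₁) = 43.77°; 33° < θc, so no — the ray refracts.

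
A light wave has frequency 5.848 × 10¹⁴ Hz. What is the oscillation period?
T = 1/f = 1.710 × 10⁻¹⁵ s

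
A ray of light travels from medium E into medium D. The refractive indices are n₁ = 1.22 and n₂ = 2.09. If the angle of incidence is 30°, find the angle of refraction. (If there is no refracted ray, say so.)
sin θ₂ = (n₁/n₂)·sin θ₁ = 0.2919 → θ₂ = 16.97°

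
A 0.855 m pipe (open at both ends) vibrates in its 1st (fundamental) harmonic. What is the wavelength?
λₙ = 2L/n = 1.71 m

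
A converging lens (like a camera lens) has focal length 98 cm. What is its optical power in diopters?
P = 1/f = 1.02 D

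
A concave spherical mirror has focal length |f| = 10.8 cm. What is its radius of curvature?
R = 2|f| = 21.6 cm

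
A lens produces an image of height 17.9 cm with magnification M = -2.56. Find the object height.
ho = |hi|/|M| = 6.992 cm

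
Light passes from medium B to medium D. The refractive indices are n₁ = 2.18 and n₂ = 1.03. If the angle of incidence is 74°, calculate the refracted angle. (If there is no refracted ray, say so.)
sin θ₂ = (n₁/n₂)·sin θ₁ = 2.035 > 1, so there is no refracted ray — the light undergoes total internal reflection.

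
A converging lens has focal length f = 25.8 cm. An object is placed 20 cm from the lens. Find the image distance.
1/di = 1/f − 1/do → di = -88.97 cm (virtual image)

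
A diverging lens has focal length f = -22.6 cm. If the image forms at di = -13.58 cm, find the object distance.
1/do = 1/f − 1/di → do = 34.03 cm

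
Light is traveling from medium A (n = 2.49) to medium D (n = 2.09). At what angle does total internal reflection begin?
θc = arcsin(n₂/n₁) = 57.07°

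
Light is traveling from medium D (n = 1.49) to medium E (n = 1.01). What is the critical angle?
θc = arcsin(n₂/n₁) = 42.68°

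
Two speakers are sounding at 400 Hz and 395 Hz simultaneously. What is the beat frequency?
5 Hz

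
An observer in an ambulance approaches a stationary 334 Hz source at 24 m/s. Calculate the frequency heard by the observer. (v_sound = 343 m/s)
f_obs = f·(v + v_o)/v = 357.4 Hz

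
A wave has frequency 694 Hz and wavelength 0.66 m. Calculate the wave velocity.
v = fλ = 458 m/s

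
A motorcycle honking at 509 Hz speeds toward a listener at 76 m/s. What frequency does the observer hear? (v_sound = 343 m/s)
f_obs = f·v/(v − v_s) = 653.9 Hz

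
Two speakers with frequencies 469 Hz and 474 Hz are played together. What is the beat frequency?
5 Hz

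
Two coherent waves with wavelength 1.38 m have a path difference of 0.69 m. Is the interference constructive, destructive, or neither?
destructive — path difference = 0.5λ, an odd multiple of λ/2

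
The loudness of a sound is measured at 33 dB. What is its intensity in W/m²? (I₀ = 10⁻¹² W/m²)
I = I₀·10^(β/10) = 2.00 × 10⁻⁹ W/m²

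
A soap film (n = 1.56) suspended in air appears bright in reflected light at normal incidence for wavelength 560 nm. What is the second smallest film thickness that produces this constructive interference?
2nt = (m − ½)λ with m = 2 → t = (m − ½)λ/(2n) = 269.2 nm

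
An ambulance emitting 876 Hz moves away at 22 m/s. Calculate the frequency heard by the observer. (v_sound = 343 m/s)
f_obs = f·v/(v + v_s) = 823.2 Hz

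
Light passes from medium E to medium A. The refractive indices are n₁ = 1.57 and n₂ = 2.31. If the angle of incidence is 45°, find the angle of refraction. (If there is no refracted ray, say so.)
sin θ₂ = (n₁/n₂)·sin θ₁ = 0.4806 → θ₂ = 28.72°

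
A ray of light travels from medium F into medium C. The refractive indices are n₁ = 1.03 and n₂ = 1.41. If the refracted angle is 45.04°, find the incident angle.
sin θ₁ = (n₂/n₁)·sin θ₂ → θ₁ = 75.62°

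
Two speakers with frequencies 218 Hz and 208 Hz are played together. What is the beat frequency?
10 Hz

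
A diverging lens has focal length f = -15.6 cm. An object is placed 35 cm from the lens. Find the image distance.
1/di = 1/f − 1/do → di = -10.79 cm (virtual image)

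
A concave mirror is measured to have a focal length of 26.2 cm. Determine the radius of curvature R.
R = 2|f| = 52.4 cm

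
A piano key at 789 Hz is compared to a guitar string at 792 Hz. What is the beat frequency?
3 Hz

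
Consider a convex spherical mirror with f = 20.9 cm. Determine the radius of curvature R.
R = 2|f| = 41.8 cm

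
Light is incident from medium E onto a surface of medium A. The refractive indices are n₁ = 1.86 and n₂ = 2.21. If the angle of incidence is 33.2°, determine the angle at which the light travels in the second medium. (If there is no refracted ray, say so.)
sin θ₂ = (n₁/n₂)·sin θ₁ = 0.4608 → θ₂ = 27.44°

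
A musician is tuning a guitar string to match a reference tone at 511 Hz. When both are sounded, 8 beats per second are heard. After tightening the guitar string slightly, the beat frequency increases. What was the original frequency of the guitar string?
519 Hz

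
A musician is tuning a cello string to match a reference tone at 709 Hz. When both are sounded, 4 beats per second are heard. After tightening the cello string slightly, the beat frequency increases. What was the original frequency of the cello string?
713 Hz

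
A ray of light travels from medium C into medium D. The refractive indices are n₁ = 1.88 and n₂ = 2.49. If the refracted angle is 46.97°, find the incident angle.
sin θ₁ = (n₂/n₁)·sin θ₂ → θ₁ = 75.51°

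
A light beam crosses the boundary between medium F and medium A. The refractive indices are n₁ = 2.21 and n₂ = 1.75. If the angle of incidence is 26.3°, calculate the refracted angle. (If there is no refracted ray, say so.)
sin θ₂ = (n₁/n₂)·sin θ₁ = 0.5595 → θ₂ = 34.02°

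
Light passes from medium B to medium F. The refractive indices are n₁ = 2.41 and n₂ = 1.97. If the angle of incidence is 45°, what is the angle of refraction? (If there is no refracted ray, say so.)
sin θ₂ = (n₁/n₂)·sin θ₁ = 0.865 → θ₂ = 59.89°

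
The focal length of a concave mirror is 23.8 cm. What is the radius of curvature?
R = 2|f| = 47.6 cm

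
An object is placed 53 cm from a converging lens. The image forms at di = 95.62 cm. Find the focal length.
1/f = 1/do + 1/di → f = 34.1 cm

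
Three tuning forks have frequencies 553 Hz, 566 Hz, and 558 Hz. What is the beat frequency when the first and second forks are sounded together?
13 Hz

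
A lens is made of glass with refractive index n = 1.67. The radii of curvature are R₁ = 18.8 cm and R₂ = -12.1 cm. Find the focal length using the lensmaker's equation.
1/f = (n − 1)(1/R₁ − 1/R₂) → f = 10.99 cm (converging lens)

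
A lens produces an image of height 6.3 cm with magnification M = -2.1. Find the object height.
ho = |hi|/|M| = 3 cm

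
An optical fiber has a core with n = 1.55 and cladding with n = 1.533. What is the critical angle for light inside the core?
θc = arcsin(n_cladding/n_core) = 81.51°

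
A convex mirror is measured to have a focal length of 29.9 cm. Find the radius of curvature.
R = 2|f| = 59.8 cm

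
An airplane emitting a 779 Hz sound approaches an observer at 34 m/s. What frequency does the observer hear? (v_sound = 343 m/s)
f_obs = f·v/(v − v_s) = 864.7 Hz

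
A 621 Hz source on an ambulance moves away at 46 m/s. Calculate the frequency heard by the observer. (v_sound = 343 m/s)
f_obs = f·v/(v + v_s) = 547.6 Hz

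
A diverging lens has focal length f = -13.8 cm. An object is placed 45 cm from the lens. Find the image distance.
1/di = 1/f − 1/do → di = -10.56 cm (virtual image)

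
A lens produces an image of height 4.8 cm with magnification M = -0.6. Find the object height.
ho = |hi|/|M| = 8 cm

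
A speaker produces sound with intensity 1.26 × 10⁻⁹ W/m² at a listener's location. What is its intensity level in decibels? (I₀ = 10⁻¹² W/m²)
β = 10·log₁₀(I/I₀) = 31 dB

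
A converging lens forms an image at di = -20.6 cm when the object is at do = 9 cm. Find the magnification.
M = −di/do = 2.289 (upright image)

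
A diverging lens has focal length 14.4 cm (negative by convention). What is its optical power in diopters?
P = 1/f = -6.944 D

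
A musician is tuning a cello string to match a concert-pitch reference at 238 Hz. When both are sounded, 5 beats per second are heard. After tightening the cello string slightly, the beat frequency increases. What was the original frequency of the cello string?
243 Hz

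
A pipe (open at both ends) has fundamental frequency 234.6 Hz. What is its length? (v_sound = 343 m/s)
L = v/(2f₁) = 0.731 m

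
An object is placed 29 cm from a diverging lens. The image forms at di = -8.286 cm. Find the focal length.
1/f = 1/do + 1/di → f = -11.6 cm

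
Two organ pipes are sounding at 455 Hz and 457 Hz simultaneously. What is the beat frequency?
2 Hz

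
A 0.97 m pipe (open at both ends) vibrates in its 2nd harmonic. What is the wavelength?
λₙ = 2L/n = 0.97 m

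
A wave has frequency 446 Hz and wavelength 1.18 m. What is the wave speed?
v = fλ = 526.3 m/s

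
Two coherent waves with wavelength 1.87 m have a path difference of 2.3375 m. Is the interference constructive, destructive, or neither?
neither (partial) — path difference = 1.25λ, neither a whole number of wavelengths nor an odd multiple of λ/2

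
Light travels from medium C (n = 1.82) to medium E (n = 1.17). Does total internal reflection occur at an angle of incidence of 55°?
θc = arcsin(n₂/n₁) = 40.01°; 55° > θc, so yes — total internal reflection.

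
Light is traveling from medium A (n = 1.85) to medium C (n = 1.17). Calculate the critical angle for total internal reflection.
θc = arcsin(n₂/n₁) = 39.23°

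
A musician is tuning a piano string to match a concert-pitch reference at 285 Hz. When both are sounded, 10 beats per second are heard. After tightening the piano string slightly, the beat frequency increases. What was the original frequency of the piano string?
295 Hz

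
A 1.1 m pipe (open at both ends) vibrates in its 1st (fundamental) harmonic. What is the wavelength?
λₙ = 2L/n = 2.2 m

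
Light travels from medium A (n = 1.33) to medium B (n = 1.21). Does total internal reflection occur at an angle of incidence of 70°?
θc = arcsin(n₂/n₁) = 65.47°; 70° > θc, so yes — total internal reflection.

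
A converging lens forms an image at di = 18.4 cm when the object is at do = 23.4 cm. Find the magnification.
M = −di/do = -0.7863 (inverted image)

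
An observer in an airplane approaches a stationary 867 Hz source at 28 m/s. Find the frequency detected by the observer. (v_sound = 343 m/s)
f_obs = f·(v + v_o)/v = 937.8 Hz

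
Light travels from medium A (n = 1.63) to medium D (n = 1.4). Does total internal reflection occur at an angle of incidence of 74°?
θc = arcsin(n₂/n₁) = 59.19°; 74° > θc, so yes — total internal reflection.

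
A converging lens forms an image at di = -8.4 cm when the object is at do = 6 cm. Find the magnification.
M = −di/do = 1.4 (upright image)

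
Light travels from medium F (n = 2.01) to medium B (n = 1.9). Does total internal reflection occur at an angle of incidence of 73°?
θc = arcsin(n₂/n₁) = 70.96°; 73° > θc, so yes — total internal reflection.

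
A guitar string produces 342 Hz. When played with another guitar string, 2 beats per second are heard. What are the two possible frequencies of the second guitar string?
f₂ = 342 ± 2 Hz → 344 Hz or 340 Hz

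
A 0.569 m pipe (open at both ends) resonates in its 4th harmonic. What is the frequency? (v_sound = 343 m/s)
fₙ = nv/(2L) = 1206 Hz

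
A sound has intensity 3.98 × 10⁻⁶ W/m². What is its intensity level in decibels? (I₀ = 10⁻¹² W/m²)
β = 10·log₁₀(I/I₀) = 66 dB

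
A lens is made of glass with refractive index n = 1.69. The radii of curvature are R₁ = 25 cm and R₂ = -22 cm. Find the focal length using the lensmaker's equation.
1/f = (n − 1)(1/R₁ − 1/R₂) → f = 16.96 cm (converging lens)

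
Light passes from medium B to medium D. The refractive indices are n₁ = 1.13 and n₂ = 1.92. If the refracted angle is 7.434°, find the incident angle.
sin θ₁ = (n₂/n₁)·sin θ₂ → θ₁ = 12.7°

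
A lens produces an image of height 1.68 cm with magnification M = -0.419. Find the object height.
ho = |hi|/|M| = 4.01 cm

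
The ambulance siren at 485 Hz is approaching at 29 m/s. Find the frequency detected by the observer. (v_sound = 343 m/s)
f_obs = f·v/(v − v_s) = 529.8 Hz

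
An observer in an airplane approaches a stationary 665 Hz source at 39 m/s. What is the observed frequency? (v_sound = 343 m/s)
f_obs = f·(v + v_o)/v = 740.6 Hz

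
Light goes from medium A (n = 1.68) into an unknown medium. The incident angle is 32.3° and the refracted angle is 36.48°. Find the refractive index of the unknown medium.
n₂ = n₁·sin θ₁ / sin θ₂ = 1.51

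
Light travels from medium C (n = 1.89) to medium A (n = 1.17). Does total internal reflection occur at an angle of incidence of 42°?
θc = arcsin(n₂/n₁) = 38.25°; 42° > θc, so yes — total internal reflection.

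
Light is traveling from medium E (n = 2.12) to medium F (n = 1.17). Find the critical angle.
θc = arcsin(n₂/n₁) = 33.5°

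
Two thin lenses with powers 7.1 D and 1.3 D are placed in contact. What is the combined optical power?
P_total = P₁ + P₂ = 8.4 D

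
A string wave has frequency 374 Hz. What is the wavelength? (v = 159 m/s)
λ = v/f = 0.4251 m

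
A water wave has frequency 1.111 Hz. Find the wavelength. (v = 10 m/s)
λ = v/f = 9.001 m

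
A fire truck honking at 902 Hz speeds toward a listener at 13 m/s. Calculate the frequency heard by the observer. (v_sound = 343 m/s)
f_obs = f·v/(v − v_s) = 937.5 Hz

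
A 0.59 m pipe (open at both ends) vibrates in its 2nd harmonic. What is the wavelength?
λₙ = 2L/n = 0.59 m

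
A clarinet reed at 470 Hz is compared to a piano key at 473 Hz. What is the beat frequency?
3 Hz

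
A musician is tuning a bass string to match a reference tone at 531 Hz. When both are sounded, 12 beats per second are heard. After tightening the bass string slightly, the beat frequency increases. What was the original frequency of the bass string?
543 Hz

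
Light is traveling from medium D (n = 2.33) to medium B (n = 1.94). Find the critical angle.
θc = arcsin(n₂/n₁) = 56.37°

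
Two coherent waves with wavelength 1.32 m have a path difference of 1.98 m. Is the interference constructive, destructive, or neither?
destructive — path difference = 1.5λ, an odd multiple of λ/2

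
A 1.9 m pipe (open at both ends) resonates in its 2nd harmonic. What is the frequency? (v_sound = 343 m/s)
fₙ = nv/(2L) = 180.5 Hz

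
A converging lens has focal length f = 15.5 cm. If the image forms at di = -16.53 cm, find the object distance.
1/do = 1/f − 1/di → do = 7.999 cm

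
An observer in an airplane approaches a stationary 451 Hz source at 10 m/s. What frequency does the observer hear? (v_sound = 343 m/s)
f_obs = f·(v + v_o)/v = 464.1 Hz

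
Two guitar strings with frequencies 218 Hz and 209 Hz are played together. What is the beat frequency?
9 Hz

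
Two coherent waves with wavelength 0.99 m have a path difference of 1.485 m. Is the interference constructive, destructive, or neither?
destructive — path difference = 1.5λ, an odd multiple of λ/2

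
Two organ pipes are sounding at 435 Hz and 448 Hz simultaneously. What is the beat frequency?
13 Hz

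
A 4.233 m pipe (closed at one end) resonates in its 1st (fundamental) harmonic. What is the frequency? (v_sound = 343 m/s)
fₙ = nv/(4L) = 20.26 Hz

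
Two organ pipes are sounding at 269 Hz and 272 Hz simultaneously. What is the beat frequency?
3 Hz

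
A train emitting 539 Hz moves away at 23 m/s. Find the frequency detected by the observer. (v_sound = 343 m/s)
f_obs = f·v/(v + v_s) = 505.1 Hz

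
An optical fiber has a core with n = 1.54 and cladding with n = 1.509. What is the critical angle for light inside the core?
θc = arcsin(n_cladding/n_core) = 78.48°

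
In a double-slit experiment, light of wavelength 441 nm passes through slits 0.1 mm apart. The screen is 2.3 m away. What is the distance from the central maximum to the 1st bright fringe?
y = mλL/d = 10.14 mm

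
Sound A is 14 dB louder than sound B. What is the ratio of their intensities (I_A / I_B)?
I_A/I_B = 10^(Δβ/10) = 25.12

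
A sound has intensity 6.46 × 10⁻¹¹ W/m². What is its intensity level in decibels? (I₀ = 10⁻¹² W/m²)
β = 10·log₁₀(I/I₀) = 18.1 dB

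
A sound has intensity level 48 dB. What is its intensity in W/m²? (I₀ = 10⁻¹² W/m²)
I = I₀·10^(β/10) = 6.31 × 10⁻⁸ W/m²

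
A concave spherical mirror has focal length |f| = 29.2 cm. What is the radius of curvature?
R = 2|f| = 58.4 cm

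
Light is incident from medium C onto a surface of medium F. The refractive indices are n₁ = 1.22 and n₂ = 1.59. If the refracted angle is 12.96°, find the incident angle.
sin θ₁ = (n₂/n₁)·sin θ₂ → θ₁ = 16.99°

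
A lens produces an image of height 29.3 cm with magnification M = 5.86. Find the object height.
ho = |hi|/|M| = 5 cm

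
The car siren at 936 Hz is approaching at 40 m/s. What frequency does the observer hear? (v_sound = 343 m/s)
f_obs = f·v/(v − v_s) = 1060 Hz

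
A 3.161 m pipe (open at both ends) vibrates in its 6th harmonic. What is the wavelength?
λₙ = 2L/n = 1.054 m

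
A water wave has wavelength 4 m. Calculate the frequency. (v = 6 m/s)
f = v/λ = 1.5 Hz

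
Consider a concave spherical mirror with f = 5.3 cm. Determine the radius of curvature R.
R = 2|f| = 10.6 cm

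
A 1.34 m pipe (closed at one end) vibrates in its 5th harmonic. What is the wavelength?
λₙ = 4L/n = 1.072 m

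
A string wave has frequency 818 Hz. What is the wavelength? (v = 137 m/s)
λ = v/f = 0.1675 m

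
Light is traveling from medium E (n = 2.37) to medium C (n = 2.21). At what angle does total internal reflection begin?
θc = arcsin(n₂/n₁) = 68.83°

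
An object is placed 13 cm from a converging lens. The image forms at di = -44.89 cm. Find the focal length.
1/f = 1/do + 1/di → f = 18.3 cm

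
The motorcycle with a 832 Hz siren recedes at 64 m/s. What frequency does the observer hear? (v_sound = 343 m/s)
f_obs = f·v/(v + v_s) = 701.2 Hz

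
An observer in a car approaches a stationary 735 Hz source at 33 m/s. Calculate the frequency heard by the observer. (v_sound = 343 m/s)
f_obs = f·(v + v_o)/v = 805.7 Hz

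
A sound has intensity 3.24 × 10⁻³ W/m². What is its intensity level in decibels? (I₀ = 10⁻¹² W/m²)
β = 10·log₁₀(I/I₀) = 95.11 dB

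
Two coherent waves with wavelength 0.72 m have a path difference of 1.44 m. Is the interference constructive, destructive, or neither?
constructive — path difference = 2λ, a whole number of wavelengths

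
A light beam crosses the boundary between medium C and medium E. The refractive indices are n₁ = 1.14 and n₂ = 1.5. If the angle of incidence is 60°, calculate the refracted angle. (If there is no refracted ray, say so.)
sin θ₂ = (n₁/n₂)·sin θ₁ = 0.6582 → θ₂ = 41.16°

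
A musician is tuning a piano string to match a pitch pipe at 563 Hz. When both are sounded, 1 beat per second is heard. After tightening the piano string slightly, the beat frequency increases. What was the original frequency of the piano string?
564 Hz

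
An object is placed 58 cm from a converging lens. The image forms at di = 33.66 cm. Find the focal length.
1/f = 1/do + 1/di → f = 21.3 cm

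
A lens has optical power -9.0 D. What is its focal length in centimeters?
f = 1/P = -11.11 cm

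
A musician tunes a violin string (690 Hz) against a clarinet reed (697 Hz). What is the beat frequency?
7 Hz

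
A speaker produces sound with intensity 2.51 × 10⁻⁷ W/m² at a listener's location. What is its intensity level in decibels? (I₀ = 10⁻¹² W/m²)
β = 10·log₁₀(I/I₀) = 54 dB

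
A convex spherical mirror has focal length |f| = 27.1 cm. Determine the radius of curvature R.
R = 2|f| = 54.2 cm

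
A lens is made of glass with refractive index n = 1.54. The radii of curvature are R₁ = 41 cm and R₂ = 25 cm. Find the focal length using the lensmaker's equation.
1/f = (n − 1)(1/R₁ − 1/R₂) → f = -118.6 cm (diverging lens)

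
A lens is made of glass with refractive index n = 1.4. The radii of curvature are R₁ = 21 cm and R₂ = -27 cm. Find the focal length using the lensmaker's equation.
1/f = (n − 1)(1/R₁ − 1/R₂) → f = 29.53 cm (converging lens)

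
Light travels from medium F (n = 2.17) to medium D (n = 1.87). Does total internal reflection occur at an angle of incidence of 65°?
θc = arcsin(n₂/n₁) = 59.51°; 65° > θc, so yes — total internal reflection.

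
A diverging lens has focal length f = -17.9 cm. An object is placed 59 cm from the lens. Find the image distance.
1/di = 1/f − 1/do → di = -13.73 cm (virtual image)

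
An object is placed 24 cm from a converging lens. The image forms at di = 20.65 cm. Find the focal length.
1/f = 1/do + 1/di → f = 11.1 cm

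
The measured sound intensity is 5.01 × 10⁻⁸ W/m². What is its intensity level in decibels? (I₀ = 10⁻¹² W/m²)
β = 10·log₁₀(I/I₀) = 47 dB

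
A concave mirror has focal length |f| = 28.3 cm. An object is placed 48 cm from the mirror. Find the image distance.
f = +28.3 cm (concave); 1/di = 1/f − 1/do → di = 68.95 cm (real image, in front of mirror)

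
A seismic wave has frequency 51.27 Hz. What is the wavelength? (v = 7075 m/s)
λ = v/f = 138 m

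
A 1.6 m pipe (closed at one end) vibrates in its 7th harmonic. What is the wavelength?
λₙ = 4L/n = 0.9143 m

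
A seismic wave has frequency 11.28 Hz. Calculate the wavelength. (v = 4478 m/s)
λ = v/f = 397 m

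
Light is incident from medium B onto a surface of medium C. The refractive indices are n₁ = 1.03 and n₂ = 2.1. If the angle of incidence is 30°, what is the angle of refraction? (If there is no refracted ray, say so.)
sin θ₂ = (n₁/n₂)·sin θ₁ = 0.2452 → θ₂ = 14.2°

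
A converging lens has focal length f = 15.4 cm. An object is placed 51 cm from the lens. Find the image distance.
1/di = 1/f − 1/do → di = 22.06 cm (real image)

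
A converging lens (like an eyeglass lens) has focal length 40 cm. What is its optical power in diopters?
P = 1/f = 2.5 D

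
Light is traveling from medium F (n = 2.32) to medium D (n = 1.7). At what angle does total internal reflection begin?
θc = arcsin(n₂/n₁) = 47.12°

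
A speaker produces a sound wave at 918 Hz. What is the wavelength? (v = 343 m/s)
λ = v/f = 0.3736 m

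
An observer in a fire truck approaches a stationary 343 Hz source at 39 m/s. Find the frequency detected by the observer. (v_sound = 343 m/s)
f_obs = f·(v + v_o)/v = 382 Hz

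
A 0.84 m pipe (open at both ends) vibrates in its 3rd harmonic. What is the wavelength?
λₙ = 2L/n = 0.56 m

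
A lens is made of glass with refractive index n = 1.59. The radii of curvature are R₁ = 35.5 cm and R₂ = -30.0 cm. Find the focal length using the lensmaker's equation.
1/f = (n − 1)(1/R₁ − 1/R₂) → f = 27.56 cm (converging lens)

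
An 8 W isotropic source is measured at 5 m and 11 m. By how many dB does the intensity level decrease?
Δβ = 20·log₁₀(r₂/r₁) = 6.848 dB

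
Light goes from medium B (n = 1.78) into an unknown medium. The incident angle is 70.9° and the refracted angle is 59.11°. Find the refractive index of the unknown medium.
n₂ = n₁·sin θ₁ / sin θ₂ = 1.96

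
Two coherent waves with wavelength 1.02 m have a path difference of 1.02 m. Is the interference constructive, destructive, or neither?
constructive — path difference = 1λ, a whole number of wavelengths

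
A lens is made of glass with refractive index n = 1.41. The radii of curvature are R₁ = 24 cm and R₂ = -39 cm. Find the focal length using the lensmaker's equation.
1/f = (n − 1)(1/R₁ − 1/R₂) → f = 36.24 cm (converging lens)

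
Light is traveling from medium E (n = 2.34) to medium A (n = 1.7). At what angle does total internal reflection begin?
θc = arcsin(n₂/n₁) = 46.59°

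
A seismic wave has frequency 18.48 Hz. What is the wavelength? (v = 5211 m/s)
λ = v/f = 282 m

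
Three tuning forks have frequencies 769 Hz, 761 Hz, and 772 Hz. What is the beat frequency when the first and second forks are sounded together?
8 Hz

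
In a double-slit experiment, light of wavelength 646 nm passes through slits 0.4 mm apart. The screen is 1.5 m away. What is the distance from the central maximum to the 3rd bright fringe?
y = mλL/d = 7.268 mm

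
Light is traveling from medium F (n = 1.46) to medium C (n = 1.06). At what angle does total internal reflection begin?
θc = arcsin(n₂/n₁) = 46.55°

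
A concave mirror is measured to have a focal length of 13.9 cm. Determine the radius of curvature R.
R = 2|f| = 27.8 cm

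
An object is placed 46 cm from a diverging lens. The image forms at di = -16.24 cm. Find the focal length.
1/f = 1/do + 1/di → f = -25.1 cm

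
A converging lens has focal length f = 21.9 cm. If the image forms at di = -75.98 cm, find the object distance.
1/do = 1/f − 1/di → do = 17 cm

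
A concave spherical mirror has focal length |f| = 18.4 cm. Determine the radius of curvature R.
R = 2|f| = 36.8 cm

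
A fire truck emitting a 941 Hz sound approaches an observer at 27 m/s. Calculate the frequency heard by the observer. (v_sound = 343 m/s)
f_obs = f·v/(v − v_s) = 1021 Hz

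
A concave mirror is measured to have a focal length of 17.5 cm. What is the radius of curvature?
R = 2|f| = 35 cm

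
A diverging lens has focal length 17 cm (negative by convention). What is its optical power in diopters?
P = 1/f = -5.882 D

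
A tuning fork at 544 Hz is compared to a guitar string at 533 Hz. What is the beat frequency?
11 Hz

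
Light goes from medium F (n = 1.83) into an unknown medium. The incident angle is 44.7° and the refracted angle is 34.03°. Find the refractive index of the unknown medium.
n₂ = n₁·sin θ₁ / sin θ₂ = 2.3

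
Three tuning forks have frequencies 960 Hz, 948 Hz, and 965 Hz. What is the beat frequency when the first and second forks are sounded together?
12 Hz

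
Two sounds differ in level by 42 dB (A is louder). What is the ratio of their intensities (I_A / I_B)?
I_A/I_B = 10^(Δβ/10) = 15850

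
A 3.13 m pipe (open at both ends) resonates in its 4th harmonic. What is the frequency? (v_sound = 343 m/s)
fₙ = nv/(2L) = 219.2 Hz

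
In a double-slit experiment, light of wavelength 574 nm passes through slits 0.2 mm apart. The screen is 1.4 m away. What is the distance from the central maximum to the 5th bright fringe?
y = mλL/d = 20.09 mm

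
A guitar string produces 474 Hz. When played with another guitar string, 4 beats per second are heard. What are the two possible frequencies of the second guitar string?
f₂ = 474 ± 4 Hz → 478 Hz or 470 Hz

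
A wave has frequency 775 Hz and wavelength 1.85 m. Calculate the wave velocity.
v = fλ = 1434 m/s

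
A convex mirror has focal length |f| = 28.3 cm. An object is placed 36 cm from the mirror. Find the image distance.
f = −28.3 cm (convex); 1/di = 1/f − 1/do → di = -15.84 cm (virtual image, behind mirror)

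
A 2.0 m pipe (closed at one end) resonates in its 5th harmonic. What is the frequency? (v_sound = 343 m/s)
fₙ = nv/(4L) = 214.4 Hz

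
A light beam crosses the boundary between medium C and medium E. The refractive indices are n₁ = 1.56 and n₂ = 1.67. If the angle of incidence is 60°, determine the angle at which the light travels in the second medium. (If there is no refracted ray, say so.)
sin θ₂ = (n₁/n₂)·sin θ₁ = 0.809 → θ₂ = 54°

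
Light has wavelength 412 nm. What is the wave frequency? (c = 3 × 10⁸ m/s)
f = c/λ = 7.282 × 10¹⁴ Hz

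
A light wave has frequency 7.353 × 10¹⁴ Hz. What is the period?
T = 1/f = 1.360 × 10⁻¹⁵ s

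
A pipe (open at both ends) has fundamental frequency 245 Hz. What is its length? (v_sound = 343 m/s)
L = v/(2f₁) = 0.7 m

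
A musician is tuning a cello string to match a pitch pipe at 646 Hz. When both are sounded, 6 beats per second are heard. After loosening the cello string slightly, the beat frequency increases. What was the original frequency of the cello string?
640 Hz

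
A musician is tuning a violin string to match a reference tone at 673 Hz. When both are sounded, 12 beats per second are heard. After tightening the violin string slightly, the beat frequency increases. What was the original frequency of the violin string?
685 Hz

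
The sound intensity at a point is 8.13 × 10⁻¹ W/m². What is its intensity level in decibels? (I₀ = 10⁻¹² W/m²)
β = 10·log₁₀(I/I₀) = 119.1 dB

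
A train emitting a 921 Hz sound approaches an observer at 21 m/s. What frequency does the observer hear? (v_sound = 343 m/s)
f_obs = f·v/(v − v_s) = 981.1 Hz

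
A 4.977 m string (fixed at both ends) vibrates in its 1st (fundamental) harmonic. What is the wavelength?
λₙ = 2L/n = 9.954 m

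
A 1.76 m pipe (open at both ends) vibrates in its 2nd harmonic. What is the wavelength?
λₙ = 2L/n = 1.76 m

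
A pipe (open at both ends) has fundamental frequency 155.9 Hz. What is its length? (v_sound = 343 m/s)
L = v/(2f₁) = 1.1 m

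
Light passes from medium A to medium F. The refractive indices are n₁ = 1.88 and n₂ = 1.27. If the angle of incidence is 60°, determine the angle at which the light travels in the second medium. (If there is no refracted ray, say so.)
sin θ₂ = (n₁/n₂)·sin θ₁ = 1.282 > 1, so there is no refracted ray — the light undergoes total internal reflection.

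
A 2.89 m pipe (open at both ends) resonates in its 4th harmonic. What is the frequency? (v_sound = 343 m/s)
fₙ = nv/(2L) = 237.4 Hz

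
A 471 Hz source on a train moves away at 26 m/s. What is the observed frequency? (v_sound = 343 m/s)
f_obs = f·v/(v + v_s) = 437.8 Hz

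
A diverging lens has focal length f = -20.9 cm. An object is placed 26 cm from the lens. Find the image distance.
1/di = 1/f − 1/do → di = -11.59 cm (virtual image)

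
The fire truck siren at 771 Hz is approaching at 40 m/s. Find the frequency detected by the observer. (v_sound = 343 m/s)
f_obs = f·v/(v − v_s) = 872.8 Hz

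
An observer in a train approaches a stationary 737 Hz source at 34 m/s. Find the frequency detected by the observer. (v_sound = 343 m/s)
f_obs = f·(v + v_o)/v = 810.1 Hz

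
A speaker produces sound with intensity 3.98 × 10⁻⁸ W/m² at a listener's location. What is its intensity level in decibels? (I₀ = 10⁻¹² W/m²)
β = 10·log₁₀(I/I₀) = 46 dB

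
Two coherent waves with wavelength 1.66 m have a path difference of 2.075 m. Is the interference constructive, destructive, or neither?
neither (partial) — path difference = 1.25λ, neither a whole number of wavelengths nor an odd multiple of λ/2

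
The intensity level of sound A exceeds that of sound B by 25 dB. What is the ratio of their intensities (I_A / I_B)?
I_A/I_B = 10^(Δβ/10) = 316.2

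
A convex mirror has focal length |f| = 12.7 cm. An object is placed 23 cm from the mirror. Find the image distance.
f = −12.7 cm (convex); 1/di = 1/f − 1/do → di = -8.182 cm (virtual image, behind mirror)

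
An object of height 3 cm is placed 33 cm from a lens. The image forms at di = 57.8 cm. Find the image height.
hi = (-di/do) × ho = -5.255 cm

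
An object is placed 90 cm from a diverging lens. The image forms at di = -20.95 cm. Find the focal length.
1/f = 1/do + 1/di → f = -27.31 cm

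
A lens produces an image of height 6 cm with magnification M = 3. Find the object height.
ho = |hi|/|M| = 2 cm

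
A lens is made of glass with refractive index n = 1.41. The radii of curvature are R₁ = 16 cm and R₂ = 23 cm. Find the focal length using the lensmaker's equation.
1/f = (n − 1)(1/R₁ − 1/R₂) → f = 128.2 cm (converging lens)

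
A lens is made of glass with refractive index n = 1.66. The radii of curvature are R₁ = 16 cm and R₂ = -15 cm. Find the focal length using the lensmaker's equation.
1/f = (n − 1)(1/R₁ − 1/R₂) → f = 11.73 cm (converging lens)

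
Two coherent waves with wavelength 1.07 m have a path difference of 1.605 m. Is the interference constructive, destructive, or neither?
destructive — path difference = 1.5λ, an odd multiple of λ/2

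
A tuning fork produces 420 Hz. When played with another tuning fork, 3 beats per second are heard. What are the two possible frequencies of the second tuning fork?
f₂ = 420 ± 3 Hz → 423 Hz or 417 Hz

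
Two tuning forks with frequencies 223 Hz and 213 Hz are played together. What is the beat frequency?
10 Hz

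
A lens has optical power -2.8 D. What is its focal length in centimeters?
f = 1/P = -35.71 cm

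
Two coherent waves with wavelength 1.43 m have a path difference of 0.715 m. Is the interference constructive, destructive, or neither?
destructive — path difference = 0.5λ, an odd multiple of λ/2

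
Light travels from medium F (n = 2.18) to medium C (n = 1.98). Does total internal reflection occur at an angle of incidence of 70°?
θc = arcsin(n₂/n₁) = 65.27°; 70° > θc, so yes — total internal reflection.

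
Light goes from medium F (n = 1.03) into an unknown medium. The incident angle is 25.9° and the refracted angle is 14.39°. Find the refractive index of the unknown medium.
n₂ = n₁·sin θ₁ / sin θ₂ = 1.81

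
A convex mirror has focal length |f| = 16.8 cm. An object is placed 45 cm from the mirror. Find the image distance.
f = −16.8 cm (convex); 1/di = 1/f − 1/do → di = -12.23 cm (virtual image, behind mirror)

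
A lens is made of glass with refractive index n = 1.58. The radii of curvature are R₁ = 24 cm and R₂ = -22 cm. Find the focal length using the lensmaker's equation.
1/f = (n − 1)(1/R₁ − 1/R₂) → f = 19.79 cm (converging lens)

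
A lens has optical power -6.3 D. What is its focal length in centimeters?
f = 1/P = -15.87 cm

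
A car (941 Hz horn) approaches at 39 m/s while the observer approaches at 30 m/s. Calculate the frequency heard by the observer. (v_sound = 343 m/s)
f_obs = f·(v + v_o)/(v − v_s) = 1155 Hz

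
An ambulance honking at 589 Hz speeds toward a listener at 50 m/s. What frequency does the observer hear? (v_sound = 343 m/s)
f_obs = f·v/(v − v_s) = 689.5 Hz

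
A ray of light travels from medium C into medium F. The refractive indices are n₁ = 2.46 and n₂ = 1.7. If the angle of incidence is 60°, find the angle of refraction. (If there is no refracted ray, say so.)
sin θ₂ = (n₁/n₂)·sin θ₁ = 1.253 > 1, so there is no refracted ray — the light undergoes total internal reflection.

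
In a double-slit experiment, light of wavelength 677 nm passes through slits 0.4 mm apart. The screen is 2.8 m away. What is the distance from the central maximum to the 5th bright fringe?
y = mλL/d = 23.69 mm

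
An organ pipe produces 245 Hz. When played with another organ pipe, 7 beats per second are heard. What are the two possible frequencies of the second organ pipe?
f₂ = 245 ± 7 Hz → 252 Hz or 238 Hz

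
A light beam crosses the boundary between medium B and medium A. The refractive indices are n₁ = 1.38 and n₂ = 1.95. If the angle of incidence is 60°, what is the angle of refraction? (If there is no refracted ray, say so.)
sin θ₂ = (n₁/n₂)·sin θ₁ = 0.6129 → θ₂ = 37.8°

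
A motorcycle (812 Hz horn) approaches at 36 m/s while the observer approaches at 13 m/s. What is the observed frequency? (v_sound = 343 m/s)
f_obs = f·(v + v_o)/(v − v_s) = 941.6 Hz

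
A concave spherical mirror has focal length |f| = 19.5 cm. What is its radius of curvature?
R = 2|f| = 39 cm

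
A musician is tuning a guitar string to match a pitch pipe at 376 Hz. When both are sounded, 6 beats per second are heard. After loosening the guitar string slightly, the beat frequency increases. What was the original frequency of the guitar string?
370 Hz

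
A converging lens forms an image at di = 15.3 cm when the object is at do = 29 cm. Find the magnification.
M = −di/do = -0.5276 (inverted image)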